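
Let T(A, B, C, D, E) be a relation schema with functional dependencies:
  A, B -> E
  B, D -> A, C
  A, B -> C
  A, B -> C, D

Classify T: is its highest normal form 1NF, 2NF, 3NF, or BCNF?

Candidate keys: {A, B}, {B, D}. Prime attributes: {A, B, D}.
Each dependency's left side is a superkey — BCNF holds.

BCNF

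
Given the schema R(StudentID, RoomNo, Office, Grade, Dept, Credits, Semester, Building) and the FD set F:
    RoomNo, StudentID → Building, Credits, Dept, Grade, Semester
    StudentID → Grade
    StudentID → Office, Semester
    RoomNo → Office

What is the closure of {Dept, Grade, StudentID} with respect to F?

Start with {Dept, Grade, StudentID}.
StudentID → Office, Semester applies; add {Office, Semester} → now {Dept, Grade, Office, Semester, StudentID}.
No further FD applies.

{Dept, Grade, Office, Semester, StudentID}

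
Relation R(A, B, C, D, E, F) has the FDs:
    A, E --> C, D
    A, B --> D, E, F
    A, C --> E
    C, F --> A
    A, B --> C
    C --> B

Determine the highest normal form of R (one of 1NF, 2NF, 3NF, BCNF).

3NF

Candidate keys: {A, B}, {A, C}, {A, E}, {C, F}. Prime attributes: {A, B, C, E, F}.
C --> B: {C}⁺ = {B, C}, which is not all of the attributes, so the left side is not a superkey — BCNF is violated.
Its right-hand attributes {B} are all prime, as are those of every other non-superkey FD — the relation is in 3NF.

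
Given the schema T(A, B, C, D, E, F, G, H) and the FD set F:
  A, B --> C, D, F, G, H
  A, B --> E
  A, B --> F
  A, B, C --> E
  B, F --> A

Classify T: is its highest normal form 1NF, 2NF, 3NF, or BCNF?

Candidate keys: {A, B}, {B, F}. Prime attributes: {A, B, F}.
Every FD has a superkey on the left, so the relation is in BCNF.

BCNF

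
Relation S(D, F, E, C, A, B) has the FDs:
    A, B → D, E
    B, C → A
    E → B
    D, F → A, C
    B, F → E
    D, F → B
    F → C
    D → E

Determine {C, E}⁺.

{A, B, C, D, E}

Start with {C, E}.
E → B applies; add {B} → now {B, C, E}.
B, C → A applies; add {A} → now {A, B, C, E}.
A, B → D, E applies; add {D} → now {A, B, C, D, E}.
No further FD applies.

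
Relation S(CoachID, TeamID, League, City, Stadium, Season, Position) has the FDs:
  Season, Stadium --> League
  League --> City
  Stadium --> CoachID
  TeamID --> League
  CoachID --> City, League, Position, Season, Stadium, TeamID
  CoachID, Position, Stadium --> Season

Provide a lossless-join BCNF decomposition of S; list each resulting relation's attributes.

Candidate keys of the original relation: {CoachID}, {Stadium}.
In {City, CoachID, League, Position, Season, Stadium, TeamID}, {League} is not a superkey ({League}⁺ restricted to this set is {City, League}), so split on League --> City into {City, League} and {CoachID, League, Position, Season, Stadium, TeamID}.
{City, League} has no BCNF violation.
In {CoachID, League, Position, Season, Stadium, TeamID}, {TeamID} is not a superkey ({TeamID}⁺ restricted to this set is {League, TeamID}), so split on TeamID --> League into {League, TeamID} and {CoachID, Position, Season, Stadium, TeamID}.
{League, TeamID} has no BCNF violation.
{CoachID, Position, Season, Stadium, TeamID} has no BCNF violation.

{City, League}; {CoachID, Position, Season, Stadium, TeamID}; {League, TeamID}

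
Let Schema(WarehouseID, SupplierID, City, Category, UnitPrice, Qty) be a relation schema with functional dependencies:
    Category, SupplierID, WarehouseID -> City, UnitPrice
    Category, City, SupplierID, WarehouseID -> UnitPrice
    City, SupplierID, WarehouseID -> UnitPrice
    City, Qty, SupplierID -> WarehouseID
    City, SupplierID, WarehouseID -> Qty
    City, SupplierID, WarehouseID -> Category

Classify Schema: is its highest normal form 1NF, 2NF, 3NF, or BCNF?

Candidate keys: {Category, SupplierID, WarehouseID}, {City, Qty, SupplierID}, {City, SupplierID, WarehouseID}. Prime attributes: {Category, City, Qty, SupplierID, WarehouseID}.
Every FD has a superkey on the left, so the relation is in BCNF.

BCNF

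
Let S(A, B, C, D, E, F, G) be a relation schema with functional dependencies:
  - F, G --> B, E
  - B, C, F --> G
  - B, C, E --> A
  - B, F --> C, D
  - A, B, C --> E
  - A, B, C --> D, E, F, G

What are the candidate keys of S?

{B, F} is a candidate key since {B, F}⁺ = {A, B, C, D, E, F, G} covers every attribute.
{F, G} is a candidate key since {F, G}⁺ = {A, B, C, D, E, F, G} covers every attribute.
{A, B, C} is a candidate key since {A, B, C}⁺ = {A, B, C, D, E, F, G} covers every attribute.
{B, C, E} is a candidate key since {B, C, E}⁺ = {A, B, C, D, E, F, G} covers every attribute.
No proper subset of any of these is a key, and no other minimal superkey exists.

{A, B, C}, {B, C, E}, {B, F}, {F, G}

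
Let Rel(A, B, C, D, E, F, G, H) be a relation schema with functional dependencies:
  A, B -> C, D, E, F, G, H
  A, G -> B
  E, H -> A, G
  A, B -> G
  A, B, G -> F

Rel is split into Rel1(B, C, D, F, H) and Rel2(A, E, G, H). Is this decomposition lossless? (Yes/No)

The shared attributes are {H} and {H}⁺ = {H}.
Neither Rel1 nor Rel2 is contained in that closure, so the decomposition is lossy.

No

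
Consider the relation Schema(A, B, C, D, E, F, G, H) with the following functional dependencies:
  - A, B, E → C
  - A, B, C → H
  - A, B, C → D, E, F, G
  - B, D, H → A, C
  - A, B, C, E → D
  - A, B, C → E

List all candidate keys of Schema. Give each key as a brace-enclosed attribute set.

{B} never appears on the right of any FD, so every key must include it.
{A, B, C} is a candidate key since {A, B, C}⁺ = {A, B, C, D, E, F, G, H} covers every attribute.
{A, B, E} is a candidate key since {A, B, E}⁺ = {A, B, C, D, E, F, G, H} covers every attribute.
{B, D, H} is a candidate key since {B, D, H}⁺ = {A, B, C, D, E, F, G, H} covers every attribute.
Any other superkey properly contains one of these, so there are no further candidate keys.

{A, B, C}, {A, B, E}, {B, D, H}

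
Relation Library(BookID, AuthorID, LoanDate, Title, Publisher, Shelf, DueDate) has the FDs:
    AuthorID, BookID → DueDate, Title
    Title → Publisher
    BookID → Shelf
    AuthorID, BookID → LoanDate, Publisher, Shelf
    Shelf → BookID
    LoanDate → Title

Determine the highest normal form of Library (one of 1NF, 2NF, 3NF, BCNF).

2NF

Candidate keys: {AuthorID, BookID}, {AuthorID, Shelf}. Prime attributes: {AuthorID, BookID, Shelf}.
Title → Publisher: {Title}⁺ = {Publisher, Title}, which is not all of the attributes, so the left side is not a superkey — BCNF is violated.
Because {Publisher} is non-prime and the left side of Title → Publisher is not a superkey, the relation is not in 3NF.
No non-prime attribute depends on a proper subset of any candidate key, so 2NF holds.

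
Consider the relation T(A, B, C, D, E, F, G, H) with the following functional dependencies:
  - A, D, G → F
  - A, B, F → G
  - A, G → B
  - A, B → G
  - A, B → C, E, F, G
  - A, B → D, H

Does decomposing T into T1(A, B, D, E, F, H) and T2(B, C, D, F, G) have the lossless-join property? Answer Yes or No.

The shared attributes are {B, D, F} and {B, D, F}⁺ = {B, D, F}.
Neither T1 nor T2 is contained in that closure, so the decomposition is lossy.

No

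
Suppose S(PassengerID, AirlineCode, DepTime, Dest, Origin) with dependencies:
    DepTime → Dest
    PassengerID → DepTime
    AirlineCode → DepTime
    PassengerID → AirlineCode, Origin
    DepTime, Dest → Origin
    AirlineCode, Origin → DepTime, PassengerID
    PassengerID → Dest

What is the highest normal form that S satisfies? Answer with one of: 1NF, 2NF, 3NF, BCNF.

2NF

Candidate keys: {AirlineCode}, {PassengerID}. Prime attributes: {AirlineCode, PassengerID}.
DepTime → Dest breaks BCNF: {DepTime}⁺ = {DepTime, Dest, Origin}, so {DepTime} is not a superkey.
DepTime → Dest has non-prime {Dest} on the right and a non-superkey on the left, so 3NF fails.
With only single-attribute keys there can be no partial dependency, so 2NF holds.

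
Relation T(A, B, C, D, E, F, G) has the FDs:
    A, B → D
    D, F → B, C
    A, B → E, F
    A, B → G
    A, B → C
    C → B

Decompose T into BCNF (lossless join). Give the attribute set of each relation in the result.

{A, D, E, F, G}; {B, C}; {C, D, F}

Candidate keys of the original relation: {A, B}, {A, C}, {A, D, F}.
Within {A, B, C, D, E, F, G}: {D, F}⁺ ∩ {A, B, C, D, E, F, G} = {B, C, D, F}, not the whole set, so D, F → B, C violates BCNF; decompose into {B, C, D, F} and {A, D, E, F, G}.
Within {B, C, D, F}: {C}⁺ ∩ {B, C, D, F} = {B, C}, not the whole set, so C → B violates BCNF; decompose into {B, C} and {C, D, F}.
{B, C}: every determinant is a superkey — BCNF.
{C, D, F}: every determinant is a superkey — BCNF.
{A, D, E, F, G}: every determinant is a superkey — BCNF.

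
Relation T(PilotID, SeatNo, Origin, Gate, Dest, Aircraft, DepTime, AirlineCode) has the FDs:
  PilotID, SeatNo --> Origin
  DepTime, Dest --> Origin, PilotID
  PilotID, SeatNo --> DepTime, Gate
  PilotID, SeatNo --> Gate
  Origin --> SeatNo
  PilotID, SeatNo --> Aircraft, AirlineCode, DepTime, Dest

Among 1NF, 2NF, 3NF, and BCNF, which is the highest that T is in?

3NF

Candidate keys: {DepTime, Dest}, {Origin, PilotID}, {PilotID, SeatNo}. Prime attributes: {DepTime, Dest, Origin, PilotID, SeatNo}.
Origin --> SeatNo breaks BCNF: {Origin}⁺ = {Origin, SeatNo}, so {Origin} is not a superkey.
Since {SeatNo} ⊆ prime attributes and every other non-superkey FD also has a prime right side, the schema is in 3NF.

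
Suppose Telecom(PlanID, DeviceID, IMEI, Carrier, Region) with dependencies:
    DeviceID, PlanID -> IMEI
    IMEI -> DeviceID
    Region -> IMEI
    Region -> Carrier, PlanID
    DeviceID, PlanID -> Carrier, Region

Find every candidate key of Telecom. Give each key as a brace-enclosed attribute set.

{Region} is a candidate key since {Region}⁺ = {Carrier, DeviceID, IMEI, PlanID, Region} covers every attribute.
{DeviceID, PlanID} is a candidate key since {DeviceID, PlanID}⁺ = {Carrier, DeviceID, IMEI, PlanID, Region} covers every attribute.
{IMEI, PlanID} is a candidate key since {IMEI, PlanID}⁺ = {Carrier, DeviceID, IMEI, PlanID, Region} covers every attribute.
Any other superkey properly contains one of these, so there are no further candidate keys.

{DeviceID, PlanID}, {IMEI, PlanID}, {Region}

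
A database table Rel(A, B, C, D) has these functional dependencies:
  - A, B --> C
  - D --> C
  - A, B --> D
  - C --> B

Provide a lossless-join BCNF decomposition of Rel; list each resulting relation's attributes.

{A, D}; {B, C}; {C, D}

Candidate keys of the original relation: {A, B}, {A, C}, {A, D}.
Within {A, B, C, D}: {D}⁺ ∩ {A, B, C, D} = {B, C, D}, not the whole set, so D --> B, C violates BCNF; decompose into {B, C, D} and {A, D}.
Within {B, C, D}: {C}⁺ ∩ {B, C, D} = {B, C}, not the whole set, so C --> B violates BCNF; decompose into {B, C} and {C, D}.
{B, C} has no BCNF violation.
{C, D} has no BCNF violation.
{A, D} has no BCNF violation.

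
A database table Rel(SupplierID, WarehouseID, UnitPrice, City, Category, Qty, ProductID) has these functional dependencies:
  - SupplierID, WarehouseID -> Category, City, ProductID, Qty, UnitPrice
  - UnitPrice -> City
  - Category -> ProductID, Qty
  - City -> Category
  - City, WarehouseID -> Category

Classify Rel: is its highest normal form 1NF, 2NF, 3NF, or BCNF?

2NF

Candidate key: {SupplierID, WarehouseID}. Prime attributes: {SupplierID, WarehouseID}.
UnitPrice -> City breaks BCNF: {UnitPrice}⁺ = {Category, City, ProductID, Qty, UnitPrice}, so {UnitPrice} is not a superkey.
Because {City} is non-prime and the left side of UnitPrice -> City is not a superkey, the relation is not in 3NF.
Checking every proper subset of each key, none determines a non-prime attribute — 2NF is satisfied.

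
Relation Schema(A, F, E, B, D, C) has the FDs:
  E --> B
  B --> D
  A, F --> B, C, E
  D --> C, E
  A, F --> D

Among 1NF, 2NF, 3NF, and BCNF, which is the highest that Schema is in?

2NF

Candidate key: {A, F}. Prime attributes: {A, F}.
E --> B breaks BCNF: {E}⁺ = {B, C, D, E}, so {E} is not a superkey.
Because {B} is non-prime and the left side of E --> B is not a superkey, the relation is not in 3NF.
Checking every proper subset of each key, none determines a non-prime attribute — 2NF is satisfied.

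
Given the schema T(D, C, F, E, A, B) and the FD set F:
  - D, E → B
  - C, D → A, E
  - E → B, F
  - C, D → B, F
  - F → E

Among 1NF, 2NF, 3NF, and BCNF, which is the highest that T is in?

Candidate key: {C, D}. Prime attributes: {C, D}.
D, E → B: {D, E}⁺ = {B, D, E, F}, which is not all of the attributes, so the left side is not a superkey — BCNF is violated.
D, E → B has non-prime {B} on the right and a non-superkey on the left, so 3NF fails.
No proper subset of a key has a non-prime attribute in its closure, so there is no partial dependency; 2NF holds.

2NF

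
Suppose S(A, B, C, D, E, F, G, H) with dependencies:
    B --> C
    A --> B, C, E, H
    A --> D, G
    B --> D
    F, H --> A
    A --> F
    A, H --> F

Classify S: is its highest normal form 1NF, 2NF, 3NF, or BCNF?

2NF

Candidate keys: {A}, {F, H}. Prime attributes: {A, F, H}.
B --> C: {B}⁺ = {B, C, D}, which is not all of the attributes, so the left side is not a superkey — BCNF is violated.
B --> C determines the non-prime attribute {C} from a non-superkey — 3NF is violated.
No non-prime attribute depends on a proper subset of any candidate key, so 2NF holds.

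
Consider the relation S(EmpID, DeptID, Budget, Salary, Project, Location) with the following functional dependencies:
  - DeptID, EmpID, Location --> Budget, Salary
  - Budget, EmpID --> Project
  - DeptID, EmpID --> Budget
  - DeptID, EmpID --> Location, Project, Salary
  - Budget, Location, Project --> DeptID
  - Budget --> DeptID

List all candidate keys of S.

{EmpID} never appears on the right of any FD, so every key must include it.
Closure of {Budget, EmpID} is {Budget, DeptID, EmpID, Location, Project, Salary}, the whole schema; {Budget, EmpID} is a candidate key.
Closure of {DeptID, EmpID} is {Budget, DeptID, EmpID, Location, Project, Salary}, the whole schema; {DeptID, EmpID} is a candidate key.
No proper subset of any of these is a key, and no other minimal superkey exists.

{Budget, EmpID}, {DeptID, EmpID}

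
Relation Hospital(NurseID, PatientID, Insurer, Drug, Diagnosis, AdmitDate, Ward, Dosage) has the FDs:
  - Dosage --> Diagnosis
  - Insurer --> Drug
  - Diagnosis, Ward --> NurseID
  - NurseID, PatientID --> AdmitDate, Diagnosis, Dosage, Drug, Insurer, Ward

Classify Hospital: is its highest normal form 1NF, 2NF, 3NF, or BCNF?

Candidate keys: {Diagnosis, PatientID, Ward}, {Dosage, PatientID, Ward}, {NurseID, PatientID}. Prime attributes: {Diagnosis, Dosage, NurseID, PatientID, Ward}.
For Dosage --> Diagnosis we have {Dosage}⁺ = {Diagnosis, Dosage}; {Dosage} is not a superkey, so BCNF fails.
Insurer --> Drug has non-prime {Drug} on the right and a non-superkey on the left, so 3NF fails.
No proper subset of a key has a non-prime attribute in its closure, so there is no partial dependency; 2NF holds.

2NF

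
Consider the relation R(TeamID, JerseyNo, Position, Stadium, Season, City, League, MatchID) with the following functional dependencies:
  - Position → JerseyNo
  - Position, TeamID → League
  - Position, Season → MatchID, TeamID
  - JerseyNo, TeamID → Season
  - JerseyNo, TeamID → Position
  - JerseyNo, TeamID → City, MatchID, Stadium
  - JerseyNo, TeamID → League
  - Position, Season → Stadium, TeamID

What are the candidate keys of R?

{JerseyNo, TeamID} is a candidate key since {JerseyNo, TeamID}⁺ = {City, JerseyNo, League, MatchID, Position, Season, Stadium, TeamID} covers every attribute.
{Position, Season} is a candidate key since {Position, Season}⁺ = {City, JerseyNo, League, MatchID, Position, Season, Stadium, TeamID} covers every attribute.
{Position, TeamID} is a candidate key since {Position, TeamID}⁺ = {City, JerseyNo, League, MatchID, Position, Season, Stadium, TeamID} covers every attribute.
These are minimal and exhaustive — every other superkey contains one of them.

{JerseyNo, TeamID}, {Position, Season}, {Position, TeamID}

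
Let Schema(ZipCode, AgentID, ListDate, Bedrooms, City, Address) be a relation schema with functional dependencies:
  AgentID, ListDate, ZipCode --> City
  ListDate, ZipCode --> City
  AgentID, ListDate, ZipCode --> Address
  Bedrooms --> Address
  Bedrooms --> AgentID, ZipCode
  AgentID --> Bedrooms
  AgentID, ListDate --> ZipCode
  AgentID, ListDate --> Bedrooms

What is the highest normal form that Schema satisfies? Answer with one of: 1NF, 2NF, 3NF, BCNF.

1NF

Candidate keys: {AgentID, ListDate}, {Bedrooms, ListDate}. Prime attributes: {AgentID, Bedrooms, ListDate}.
For ListDate, ZipCode --> City we have {ListDate, ZipCode}⁺ = {City, ListDate, ZipCode}; {ListDate, ZipCode} is not a superkey, so BCNF fails.
ListDate, ZipCode --> City determines the non-prime attribute {City} from a non-superkey — 3NF is violated.
Since {AgentID} ⊂ {AgentID, ListDate} and {AgentID}⁺ ⊇ {Address, ZipCode} with {Address, ZipCode} non-prime, there is a partial dependency; 2NF fails.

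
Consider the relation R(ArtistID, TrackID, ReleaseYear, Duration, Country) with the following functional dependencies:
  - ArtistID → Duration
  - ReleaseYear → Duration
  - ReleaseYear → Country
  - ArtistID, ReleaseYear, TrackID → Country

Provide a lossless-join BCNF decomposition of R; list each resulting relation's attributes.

Candidate key of the original relation: {ArtistID, ReleaseYear, TrackID}.
In {ArtistID, Country, Duration, ReleaseYear, TrackID}, {ArtistID} is not a superkey ({ArtistID}⁺ restricted to this set is {ArtistID, Duration}), so split on ArtistID → Duration into {ArtistID, Duration} and {ArtistID, Country, ReleaseYear, TrackID}.
{ArtistID, Duration}: every determinant is a superkey — BCNF.
In {ArtistID, Country, ReleaseYear, TrackID}, {ReleaseYear} is not a superkey ({ReleaseYear}⁺ restricted to this set is {Country, ReleaseYear}), so split on ReleaseYear → Country into {Country, ReleaseYear} and {ArtistID, ReleaseYear, TrackID}.
{Country, ReleaseYear}: every determinant is a superkey — BCNF.
{ArtistID, ReleaseYear, TrackID}: every determinant is a superkey — BCNF.

{ArtistID, Duration}; {ArtistID, ReleaseYear, TrackID}; {Country, ReleaseYear}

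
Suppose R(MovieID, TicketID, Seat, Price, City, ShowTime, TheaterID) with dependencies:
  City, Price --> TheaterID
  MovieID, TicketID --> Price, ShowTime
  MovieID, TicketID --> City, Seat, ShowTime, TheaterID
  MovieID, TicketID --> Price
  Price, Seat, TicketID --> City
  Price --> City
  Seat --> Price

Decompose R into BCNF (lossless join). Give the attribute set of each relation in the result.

{City, Price, TheaterID}; {MovieID, Seat, ShowTime, TicketID}; {Price, Seat}

Candidate key of the original relation: {MovieID, TicketID}.
{City, MovieID, Price, Seat, ShowTime, TheaterID, TicketID}: {City, Price} determines {City, Price, TheaterID} here but is not a superkey — split on City, Price --> TheaterID, giving {City, Price, TheaterID} and {City, MovieID, Price, Seat, ShowTime, TicketID}.
{City, Price, TheaterID} has no BCNF violation.
{City, MovieID, Price, Seat, ShowTime, TicketID}: {Price, Seat, TicketID} determines {City, Price, Seat, TicketID} here but is not a superkey — split on Price, Seat, TicketID --> City, giving {City, Price, Seat, TicketID} and {MovieID, Price, Seat, ShowTime, TicketID}.
{City, Price, Seat, TicketID}: {Price} determines {City, Price} here but is not a superkey — split on Price --> City, giving {City, Price} and {Price, Seat, TicketID}.
{City, Price} has no BCNF violation.
{Price, Seat, TicketID}: {Seat} determines {Price, Seat} here but is not a superkey — split on Seat --> Price, giving {Price, Seat} and {Seat, TicketID}.
{Price, Seat} has no BCNF violation.
{Seat, TicketID} has no BCNF violation.
{MovieID, Price, Seat, ShowTime, TicketID}: {Seat} determines {Price, Seat} here but is not a superkey — split on Seat --> Price, giving {Price, Seat} and {MovieID, Seat, ShowTime, TicketID}.
{Price, Seat} has no BCNF violation.
{MovieID, Seat, ShowTime, TicketID} has no BCNF violation.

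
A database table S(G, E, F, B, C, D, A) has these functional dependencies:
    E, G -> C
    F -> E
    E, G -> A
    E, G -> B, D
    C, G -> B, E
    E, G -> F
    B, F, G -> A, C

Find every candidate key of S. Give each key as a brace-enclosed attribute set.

{C, G}, {E, G}, {F, G}

No FD produces {G}, so it must be in every candidate key.
Closure of {C, G} is {A, B, C, D, E, F, G}, the whole schema; {C, G} is a candidate key.
Closure of {E, G} is {A, B, C, D, E, F, G}, the whole schema; {E, G} is a candidate key.
Closure of {F, G} is {A, B, C, D, E, F, G}, the whole schema; {F, G} is a candidate key.
Any other superkey properly contains one of these, so there are no further candidate keys.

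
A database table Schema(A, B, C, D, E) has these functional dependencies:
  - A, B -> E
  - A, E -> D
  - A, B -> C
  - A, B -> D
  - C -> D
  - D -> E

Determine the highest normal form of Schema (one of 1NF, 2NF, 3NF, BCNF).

Candidate key: {A, B}. Prime attributes: {A, B}.
For A, E -> D we have {A, E}⁺ = {A, D, E}; {A, E} is not a superkey, so BCNF fails.
Because {D} is non-prime and the left side of A, E -> D is not a superkey, the relation is not in 3NF.
Checking every proper subset of each key, none determines a non-prime attribute — 2NF is satisfied.

2NF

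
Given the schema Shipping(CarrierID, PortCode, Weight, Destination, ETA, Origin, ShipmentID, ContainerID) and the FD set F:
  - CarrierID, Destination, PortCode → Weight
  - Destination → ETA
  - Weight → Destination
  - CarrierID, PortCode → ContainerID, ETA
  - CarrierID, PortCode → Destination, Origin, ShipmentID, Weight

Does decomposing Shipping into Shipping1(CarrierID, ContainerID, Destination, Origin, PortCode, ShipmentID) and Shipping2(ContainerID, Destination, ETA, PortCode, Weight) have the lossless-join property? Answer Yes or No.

No

The shared attributes are {ContainerID, Destination, PortCode} and {ContainerID, Destination, PortCode}⁺ = {ContainerID, Destination, ETA, PortCode}.
The closure covers neither Shipping1 nor Shipping2 entirely; the join is not lossless.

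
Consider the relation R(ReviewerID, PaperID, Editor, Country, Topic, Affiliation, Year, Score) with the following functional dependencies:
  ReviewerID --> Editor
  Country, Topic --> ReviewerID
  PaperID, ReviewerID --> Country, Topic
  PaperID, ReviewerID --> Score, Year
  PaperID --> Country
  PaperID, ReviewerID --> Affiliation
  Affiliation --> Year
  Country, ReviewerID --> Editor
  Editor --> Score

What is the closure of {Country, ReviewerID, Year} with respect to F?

{Country, Editor, ReviewerID, Score, Year}

Start with {Country, ReviewerID, Year}.
ReviewerID --> Editor applies; add {Editor} → now {Country, Editor, ReviewerID, Year}.
Editor --> Score applies; add {Score} → now {Country, Editor, ReviewerID, Score, Year}.
No further FD applies.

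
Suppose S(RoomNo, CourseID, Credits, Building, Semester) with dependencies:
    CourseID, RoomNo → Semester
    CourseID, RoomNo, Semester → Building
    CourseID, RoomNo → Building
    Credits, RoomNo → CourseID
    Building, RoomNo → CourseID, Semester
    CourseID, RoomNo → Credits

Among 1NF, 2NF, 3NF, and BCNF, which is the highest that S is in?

Candidate keys: {Building, RoomNo}, {CourseID, RoomNo}, {Credits, RoomNo}. Prime attributes: {Building, CourseID, Credits, RoomNo}.
Each dependency's left side is a superkey — BCNF holds.

BCNF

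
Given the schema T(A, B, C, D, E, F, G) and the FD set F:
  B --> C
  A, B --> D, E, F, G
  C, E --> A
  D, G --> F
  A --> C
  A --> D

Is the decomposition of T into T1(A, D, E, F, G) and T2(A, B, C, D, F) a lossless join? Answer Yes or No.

T1 ∩ T2 = {A, D, F}; its closure under F is {A, C, D, F}.
The closure covers neither T1 nor T2 entirely; the join is not lossless.

No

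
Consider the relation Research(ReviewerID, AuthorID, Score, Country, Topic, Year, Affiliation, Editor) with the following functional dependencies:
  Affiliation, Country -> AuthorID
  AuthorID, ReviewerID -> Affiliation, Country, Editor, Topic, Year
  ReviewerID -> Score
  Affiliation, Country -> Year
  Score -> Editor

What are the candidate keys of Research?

{Affiliation, Country, ReviewerID}, {AuthorID, ReviewerID}

No FD produces {ReviewerID}, so it must be in every candidate key.
{AuthorID, ReviewerID}⁺ = {Affiliation, AuthorID, Country, Editor, ReviewerID, Score, Topic, Year}, which is every attribute, so {AuthorID, ReviewerID} is a candidate key.
{Affiliation, Country, ReviewerID}⁺ = {Affiliation, AuthorID, Country, Editor, ReviewerID, Score, Topic, Year}, which is every attribute, so {Affiliation, Country, ReviewerID} is a candidate key.
Any other superkey properly contains one of these, so there are no further candidate keys.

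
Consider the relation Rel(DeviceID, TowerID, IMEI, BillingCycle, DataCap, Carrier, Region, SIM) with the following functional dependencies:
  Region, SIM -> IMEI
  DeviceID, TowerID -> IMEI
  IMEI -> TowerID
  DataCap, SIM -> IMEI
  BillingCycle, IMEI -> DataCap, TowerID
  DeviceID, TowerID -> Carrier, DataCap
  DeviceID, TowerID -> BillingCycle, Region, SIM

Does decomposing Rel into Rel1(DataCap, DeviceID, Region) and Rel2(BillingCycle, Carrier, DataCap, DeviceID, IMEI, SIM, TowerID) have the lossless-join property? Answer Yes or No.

No

The shared attributes are {DataCap, DeviceID} and {DataCap, DeviceID}⁺ = {DataCap, DeviceID}.
The closure covers neither Rel1 nor Rel2 entirely; the join is not lossless.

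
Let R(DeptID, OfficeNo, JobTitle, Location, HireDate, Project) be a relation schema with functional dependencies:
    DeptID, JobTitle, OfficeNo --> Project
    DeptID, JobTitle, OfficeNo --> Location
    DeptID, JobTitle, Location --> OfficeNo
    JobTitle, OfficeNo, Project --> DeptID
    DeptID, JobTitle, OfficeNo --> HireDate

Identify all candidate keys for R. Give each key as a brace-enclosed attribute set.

{JobTitle} never appears on the right of any FD, so every key must include it.
{DeptID, JobTitle, Location}⁺ = {DeptID, HireDate, JobTitle, Location, OfficeNo, Project} — all of the relation — so {DeptID, JobTitle, Location} is a candidate key.
{DeptID, JobTitle, OfficeNo}⁺ = {DeptID, HireDate, JobTitle, Location, OfficeNo, Project} — all of the relation — so {DeptID, JobTitle, OfficeNo} is a candidate key.
{JobTitle, OfficeNo, Project}⁺ = {DeptID, HireDate, JobTitle, Location, OfficeNo, Project} — all of the relation — so {JobTitle, OfficeNo, Project} is a candidate key.
These are minimal and exhaustive — every other superkey contains one of them.

{DeptID, JobTitle, Location}, {DeptID, JobTitle, OfficeNo}, {JobTitle, OfficeNo, Project}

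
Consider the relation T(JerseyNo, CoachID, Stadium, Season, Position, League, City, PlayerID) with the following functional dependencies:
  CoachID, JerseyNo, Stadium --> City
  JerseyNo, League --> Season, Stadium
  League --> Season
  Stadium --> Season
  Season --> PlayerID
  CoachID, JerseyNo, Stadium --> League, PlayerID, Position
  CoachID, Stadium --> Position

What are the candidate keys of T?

Attributes never on any right-hand side: {CoachID, JerseyNo} — every candidate key must contain all of them.
{CoachID, JerseyNo, League}⁺ = {City, CoachID, JerseyNo, League, PlayerID, Position, Season, Stadium}, which is every attribute, so {CoachID, JerseyNo, League} is a candidate key.
{CoachID, JerseyNo, Stadium}⁺ = {City, CoachID, JerseyNo, League, PlayerID, Position, Season, Stadium}, which is every attribute, so {CoachID, JerseyNo, Stadium} is a candidate key.
Any other superkey properly contains one of these, so there are no further candidate keys.

{CoachID, JerseyNo, League}, {CoachID, JerseyNo, Stadium}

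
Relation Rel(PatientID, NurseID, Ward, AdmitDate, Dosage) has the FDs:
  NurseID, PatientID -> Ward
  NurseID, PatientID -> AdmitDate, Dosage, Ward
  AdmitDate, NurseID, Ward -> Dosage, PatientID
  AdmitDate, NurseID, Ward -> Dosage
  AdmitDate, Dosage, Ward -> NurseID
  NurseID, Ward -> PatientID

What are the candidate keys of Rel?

{AdmitDate, Dosage, Ward}, {NurseID, PatientID}, {NurseID, Ward}

{NurseID, PatientID}⁺ = {AdmitDate, Dosage, NurseID, PatientID, Ward}, which is every attribute, so {NurseID, PatientID} is a candidate key.
{NurseID, Ward}⁺ = {AdmitDate, Dosage, NurseID, PatientID, Ward}, which is every attribute, so {NurseID, Ward} is a candidate key.
{AdmitDate, Dosage, Ward}⁺ = {AdmitDate, Dosage, NurseID, PatientID, Ward}, which is every attribute, so {AdmitDate, Dosage, Ward} is a candidate key.
No proper subset of any of these is a key, and no other minimal superkey exists.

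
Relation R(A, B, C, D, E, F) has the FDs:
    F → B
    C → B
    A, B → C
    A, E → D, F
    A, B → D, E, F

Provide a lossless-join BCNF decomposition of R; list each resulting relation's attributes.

Candidate keys of the original relation: {A, B}, {A, C}, {A, E}, {A, F}.
In {A, B, C, D, E, F}, {F} is not a superkey ({F}⁺ restricted to this set is {B, F}), so split on F → B into {B, F} and {A, C, D, E, F}.
{B, F} has no BCNF violation.
{A, C, D, E, F} has no BCNF violation.

{A, C, D, E, F}; {B, F}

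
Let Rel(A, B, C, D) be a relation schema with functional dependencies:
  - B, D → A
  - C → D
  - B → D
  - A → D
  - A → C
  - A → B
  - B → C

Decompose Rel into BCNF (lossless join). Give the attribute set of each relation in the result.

Candidate keys of the original relation: {A}, {B}.
Within {A, B, C, D}: {C}⁺ ∩ {A, B, C, D} = {C, D}, not the whole set, so C → D violates BCNF; decompose into {C, D} and {A, B, C}.
{C, D}: every determinant is a superkey — BCNF.
{A, B, C}: every determinant is a superkey — BCNF.

{A, B, C}; {C, D}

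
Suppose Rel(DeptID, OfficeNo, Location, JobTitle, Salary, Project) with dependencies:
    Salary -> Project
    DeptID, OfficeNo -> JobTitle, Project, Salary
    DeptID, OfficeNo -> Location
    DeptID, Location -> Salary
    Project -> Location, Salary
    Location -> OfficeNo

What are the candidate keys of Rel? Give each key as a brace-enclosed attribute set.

Attributes never on any right-hand side: {DeptID} — every candidate key must contain it.
{DeptID, Location} is a candidate key since {DeptID, Location}⁺ = {DeptID, JobTitle, Location, OfficeNo, Project, Salary} covers every attribute.
{DeptID, OfficeNo} is a candidate key since {DeptID, OfficeNo}⁺ = {DeptID, JobTitle, Location, OfficeNo, Project, Salary} covers every attribute.
{DeptID, Project} is a candidate key since {DeptID, Project}⁺ = {DeptID, JobTitle, Location, OfficeNo, Project, Salary} covers every attribute.
{DeptID, Salary} is a candidate key since {DeptID, Salary}⁺ = {DeptID, JobTitle, Location, OfficeNo, Project, Salary} covers every attribute.
No proper subset of any of these is a key, and no other minimal superkey exists.

{DeptID, Location}, {DeptID, OfficeNo}, {DeptID, Project}, {DeptID, Salary}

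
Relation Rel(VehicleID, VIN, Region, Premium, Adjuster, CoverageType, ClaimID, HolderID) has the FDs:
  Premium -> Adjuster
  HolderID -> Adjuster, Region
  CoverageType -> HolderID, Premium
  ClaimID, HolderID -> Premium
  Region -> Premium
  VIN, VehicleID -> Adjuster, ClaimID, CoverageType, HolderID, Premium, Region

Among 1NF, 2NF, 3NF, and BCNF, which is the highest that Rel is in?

Candidate key: {VIN, VehicleID}. Prime attributes: {VIN, VehicleID}.
Premium -> Adjuster breaks BCNF: {Premium}⁺ = {Adjuster, Premium}, so {Premium} is not a superkey.
Premium -> Adjuster has non-prime {Adjuster} on the right and a non-superkey on the left, so 3NF fails.
No non-prime attribute depends on a proper subset of any candidate key, so 2NF holds.

2NF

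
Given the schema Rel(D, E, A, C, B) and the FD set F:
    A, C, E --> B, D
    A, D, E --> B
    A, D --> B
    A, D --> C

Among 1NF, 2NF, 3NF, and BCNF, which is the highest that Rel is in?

1NF

Candidate keys: {A, C, E}, {A, D, E}. Prime attributes: {A, C, D, E}.
A, D --> B: {A, D}⁺ = {A, B, C, D}, which is not all of the attributes, so the left side is not a superkey — BCNF is violated.
A, D --> B has non-prime {B} on the right and a non-superkey on the left, so 3NF fails.
Since {A, D} ⊂ {A, D, E} and {A, D}⁺ ⊇ {B} with {B} non-prime, there is a partial dependency; 2NF fails.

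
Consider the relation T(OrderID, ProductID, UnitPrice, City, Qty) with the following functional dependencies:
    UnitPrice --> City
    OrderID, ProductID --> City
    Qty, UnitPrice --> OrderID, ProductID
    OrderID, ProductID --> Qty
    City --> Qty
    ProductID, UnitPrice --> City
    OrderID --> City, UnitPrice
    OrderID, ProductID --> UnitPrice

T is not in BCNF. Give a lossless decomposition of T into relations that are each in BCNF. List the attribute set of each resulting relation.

{City, OrderID, ProductID, UnitPrice}; {City, Qty}

Candidate keys of the original relation: {OrderID}, {UnitPrice}.
{City, OrderID, ProductID, Qty, UnitPrice}: {City} determines {City, Qty} here but is not a superkey — split on City --> Qty, giving {City, Qty} and {City, OrderID, ProductID, UnitPrice}.
{City, Qty} is in BCNF.
{City, OrderID, ProductID, UnitPrice} is in BCNF.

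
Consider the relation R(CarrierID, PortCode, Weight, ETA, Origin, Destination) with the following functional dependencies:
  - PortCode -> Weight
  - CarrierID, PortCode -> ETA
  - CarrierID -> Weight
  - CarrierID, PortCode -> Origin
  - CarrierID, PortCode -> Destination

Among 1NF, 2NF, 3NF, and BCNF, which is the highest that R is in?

1NF

Candidate key: {CarrierID, PortCode}. Prime attributes: {CarrierID, PortCode}.
For PortCode -> Weight we have {PortCode}⁺ = {PortCode, Weight}; {PortCode} is not a superkey, so BCNF fails.
Because {Weight} is non-prime and the left side of PortCode -> Weight is not a superkey, the relation is not in 3NF.
{CarrierID} is a proper subset of the key {CarrierID, PortCode}, and {CarrierID}⁺ contains the non-prime attribute {Weight} — a partial dependency, so 2NF is violated.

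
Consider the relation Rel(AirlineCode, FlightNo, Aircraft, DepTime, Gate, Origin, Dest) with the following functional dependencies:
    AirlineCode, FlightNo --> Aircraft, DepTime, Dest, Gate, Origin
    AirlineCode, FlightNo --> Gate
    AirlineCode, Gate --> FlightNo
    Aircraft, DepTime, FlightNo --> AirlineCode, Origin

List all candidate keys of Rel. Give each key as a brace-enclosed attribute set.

Closure of {AirlineCode, FlightNo} is {Aircraft, AirlineCode, DepTime, Dest, FlightNo, Gate, Origin}, the whole schema; {AirlineCode, FlightNo} is a candidate key.
Closure of {AirlineCode, Gate} is {Aircraft, AirlineCode, DepTime, Dest, FlightNo, Gate, Origin}, the whole schema; {AirlineCode, Gate} is a candidate key.
Closure of {Aircraft, DepTime, FlightNo} is {Aircraft, AirlineCode, DepTime, Dest, FlightNo, Gate, Origin}, the whole schema; {Aircraft, DepTime, FlightNo} is a candidate key.
No proper subset of any of these is a key, and no other minimal superkey exists.

{Aircraft, DepTime, FlightNo}, {AirlineCode, FlightNo}, {AirlineCode, Gate}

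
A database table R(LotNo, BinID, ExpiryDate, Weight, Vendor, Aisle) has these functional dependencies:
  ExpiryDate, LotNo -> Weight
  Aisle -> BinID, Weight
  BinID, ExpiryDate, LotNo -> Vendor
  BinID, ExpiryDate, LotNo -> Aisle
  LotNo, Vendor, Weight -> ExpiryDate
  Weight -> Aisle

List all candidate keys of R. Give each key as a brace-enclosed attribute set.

Attributes never on any right-hand side: {LotNo} — every candidate key must contain it.
{ExpiryDate, LotNo}⁺ = {Aisle, BinID, ExpiryDate, LotNo, Vendor, Weight}, which is every attribute, so {ExpiryDate, LotNo} is a candidate key.
{Aisle, LotNo, Vendor}⁺ = {Aisle, BinID, ExpiryDate, LotNo, Vendor, Weight}, which is every attribute, so {Aisle, LotNo, Vendor} is a candidate key.
{LotNo, Vendor, Weight}⁺ = {Aisle, BinID, ExpiryDate, LotNo, Vendor, Weight}, which is every attribute, so {LotNo, Vendor, Weight} is a candidate key.
These are minimal and exhaustive — every other superkey contains one of them.

{Aisle, LotNo, Vendor}, {ExpiryDate, LotNo}, {LotNo, Vendor, Weight}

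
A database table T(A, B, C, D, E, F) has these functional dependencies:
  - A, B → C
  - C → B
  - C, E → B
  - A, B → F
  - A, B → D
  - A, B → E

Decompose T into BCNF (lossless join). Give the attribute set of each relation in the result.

Candidate keys of the original relation: {A, B}, {A, C}.
In {A, B, C, D, E, F}, {C} is not a superkey ({C}⁺ restricted to this set is {B, C}), so split on C → B into {B, C} and {A, C, D, E, F}.
{B, C}: every determinant is a superkey — BCNF.
{A, C, D, E, F}: every determinant is a superkey — BCNF.

{A, C, D, E, F}; {B, C}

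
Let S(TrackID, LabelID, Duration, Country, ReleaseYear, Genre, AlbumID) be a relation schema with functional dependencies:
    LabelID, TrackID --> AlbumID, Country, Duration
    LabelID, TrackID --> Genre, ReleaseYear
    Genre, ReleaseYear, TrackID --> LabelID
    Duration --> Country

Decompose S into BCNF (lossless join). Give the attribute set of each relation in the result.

Candidate keys of the original relation: {Genre, ReleaseYear, TrackID}, {LabelID, TrackID}.
Within {AlbumID, Country, Duration, Genre, LabelID, ReleaseYear, TrackID}: {Duration}⁺ ∩ {AlbumID, Country, Duration, Genre, LabelID, ReleaseYear, TrackID} = {Country, Duration}, not the whole set, so Duration --> Country violates BCNF; decompose into {Country, Duration} and {AlbumID, Duration, Genre, LabelID, ReleaseYear, TrackID}.
{Country, Duration} has no BCNF violation.
{AlbumID, Duration, Genre, LabelID, ReleaseYear, TrackID} has no BCNF violation.

{AlbumID, Duration, Genre, LabelID, ReleaseYear, TrackID}; {Country, Duration}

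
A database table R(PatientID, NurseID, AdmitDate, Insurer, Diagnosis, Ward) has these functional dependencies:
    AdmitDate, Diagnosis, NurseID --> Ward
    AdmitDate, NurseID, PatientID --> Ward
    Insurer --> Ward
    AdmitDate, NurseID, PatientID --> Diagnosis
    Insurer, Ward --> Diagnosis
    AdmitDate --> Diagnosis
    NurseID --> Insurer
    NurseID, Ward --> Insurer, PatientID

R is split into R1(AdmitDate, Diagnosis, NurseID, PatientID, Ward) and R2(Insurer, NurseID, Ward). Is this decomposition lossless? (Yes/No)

Yes

R1 ∩ R2 = {NurseID, Ward}; its closure under F is {Diagnosis, Insurer, NurseID, PatientID, Ward}.
This includes all of R2, so the common attributes are a superkey of R2 — the join is lossless.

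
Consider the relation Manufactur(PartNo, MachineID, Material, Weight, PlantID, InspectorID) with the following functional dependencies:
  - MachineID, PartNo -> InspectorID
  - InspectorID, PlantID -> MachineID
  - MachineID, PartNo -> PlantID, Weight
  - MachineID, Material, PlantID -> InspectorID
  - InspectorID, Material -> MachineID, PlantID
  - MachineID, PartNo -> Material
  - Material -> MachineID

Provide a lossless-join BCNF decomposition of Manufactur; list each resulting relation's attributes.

{InspectorID, MachineID, PlantID}; {InspectorID, Material, PartNo, Weight}; {InspectorID, Material, PlantID}

Candidate keys of the original relation: {InspectorID, PartNo, PlantID}, {MachineID, PartNo}, {Material, PartNo}.
In {InspectorID, MachineID, Material, PartNo, PlantID, Weight}, {InspectorID, PlantID} is not a superkey ({InspectorID, PlantID}⁺ restricted to this set is {InspectorID, MachineID, PlantID}), so split on InspectorID, PlantID -> MachineID into {InspectorID, MachineID, PlantID} and {InspectorID, Material, PartNo, PlantID, Weight}.
{InspectorID, MachineID, PlantID} has no BCNF violation.
In {InspectorID, Material, PartNo, PlantID, Weight}, {InspectorID, Material} is not a superkey ({InspectorID, Material}⁺ restricted to this set is {InspectorID, Material, PlantID}), so split on InspectorID, Material -> PlantID into {InspectorID, Material, PlantID} and {InspectorID, Material, PartNo, Weight}.
{InspectorID, Material, PlantID} has no BCNF violation.
{InspectorID, Material, PartNo, Weight} has no BCNF violation.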